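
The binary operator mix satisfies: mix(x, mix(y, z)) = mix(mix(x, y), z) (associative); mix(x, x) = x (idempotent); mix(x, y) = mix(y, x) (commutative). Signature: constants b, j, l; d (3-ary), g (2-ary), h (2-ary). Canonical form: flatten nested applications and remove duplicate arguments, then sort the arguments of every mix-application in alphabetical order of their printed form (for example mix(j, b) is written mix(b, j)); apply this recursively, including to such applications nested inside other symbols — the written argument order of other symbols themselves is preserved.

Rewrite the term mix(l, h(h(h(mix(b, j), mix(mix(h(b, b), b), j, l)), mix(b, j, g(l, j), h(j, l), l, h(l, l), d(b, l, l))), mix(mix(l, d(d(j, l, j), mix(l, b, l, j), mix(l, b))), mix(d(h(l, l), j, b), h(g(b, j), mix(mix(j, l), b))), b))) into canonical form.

Inside:  h(h(h(mix(b, j), mix(mix(h(b, b), b), j, l)), mix(b, j, g(l, j), h(j, l), l, h(l, l), d(b, l, l))), mix(mix(l, d(d(j, l, j), mix(l, b, l, j), mix(l, b))), mix(d(h(l, l), j, b), h(g(b, j), mix(mix(j, l), b))), b))  →  h(h(h(mix(b, j), mix(b, h(b, b), j, l)), mix(b, d(b, l, l), g(l, j), h(j, l), h(l, l), j, l)), mix(b, d(d(j, l, j), mix(b, j, l), mix(b, l)), d(h(l, l), j, b), h(g(b, j), mix(b, j, l)), l))
Order the arguments:  mix(h(h(h(mix(b, j), mix(b, h(b, b), j, l)), mix(b, d(b, l, l), g(l, j), h(j, l), h(l, l), j, l)), mix(b, d(d(j, l, j), mix(b, j, l), mix(b, l)), d(h(l, l), j, b), h(g(b, j), mix(b, j, l)), l)), l)

Answer: mix(h(h(h(mix(b, j), mix(b, h(b, b), j, l)), mix(b, d(b, l, l), g(l, j), h(j, l), h(l, l), j, l)), mix(b, d(d(j, l, j), mix(b, j, l), mix(b, l)), d(h(l, l), j, b), h(g(b, j), mix(b, j, l)), l)), l)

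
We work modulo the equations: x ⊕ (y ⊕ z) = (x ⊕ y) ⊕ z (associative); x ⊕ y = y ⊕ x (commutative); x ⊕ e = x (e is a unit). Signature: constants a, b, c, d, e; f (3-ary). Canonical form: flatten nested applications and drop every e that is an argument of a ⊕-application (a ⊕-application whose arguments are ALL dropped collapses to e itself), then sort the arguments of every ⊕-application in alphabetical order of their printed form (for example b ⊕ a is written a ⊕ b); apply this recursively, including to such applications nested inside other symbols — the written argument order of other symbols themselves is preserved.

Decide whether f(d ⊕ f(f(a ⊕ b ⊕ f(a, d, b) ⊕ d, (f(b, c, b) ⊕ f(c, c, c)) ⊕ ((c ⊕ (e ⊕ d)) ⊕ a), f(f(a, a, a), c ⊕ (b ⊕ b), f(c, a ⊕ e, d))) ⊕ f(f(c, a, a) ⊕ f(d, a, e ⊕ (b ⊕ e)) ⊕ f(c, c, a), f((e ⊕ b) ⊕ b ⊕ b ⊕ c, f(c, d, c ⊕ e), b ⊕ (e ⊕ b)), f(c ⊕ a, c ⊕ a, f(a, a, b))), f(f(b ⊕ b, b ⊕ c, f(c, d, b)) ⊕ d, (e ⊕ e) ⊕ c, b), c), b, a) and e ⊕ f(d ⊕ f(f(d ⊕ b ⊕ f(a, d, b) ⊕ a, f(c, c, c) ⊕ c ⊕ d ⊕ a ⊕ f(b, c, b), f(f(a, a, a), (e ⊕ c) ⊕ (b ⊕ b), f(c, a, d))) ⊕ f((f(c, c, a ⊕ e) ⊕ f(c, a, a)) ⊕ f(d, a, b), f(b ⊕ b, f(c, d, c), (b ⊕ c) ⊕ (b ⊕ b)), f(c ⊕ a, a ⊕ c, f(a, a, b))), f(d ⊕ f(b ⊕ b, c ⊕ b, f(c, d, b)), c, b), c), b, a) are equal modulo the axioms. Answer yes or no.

Left:  f(d ⊕ f(f(a ⊕ b ⊕ f(a, d, b) ⊕ d, (f(b, c, b) ⊕ f(c, c, c)) ⊕ ((c ⊕ (e ⊕ d)) ⊕ a), f(f(a, a, a), c ⊕ (b ⊕ b), f(c, a ⊕ e, d))) ⊕ f(f(c, a, a) ⊕ f(d, a, e ⊕ (b ⊕ e)) ⊕ f(c, c, a), f((e ⊕ b) ⊕ b ⊕ b ⊕ c, f(c, d, c ⊕ e), b ⊕ (e ⊕ b)), f(c ⊕ a, c ⊕ a, f(a, a, b))), f(f(b ⊕ b, b ⊕ c, f(c, d, b)) ⊕ d, (e ⊕ e) ⊕ c, b), c), b, a)
  Focus inside:  d ⊕ f(f(a ⊕ b ⊕ f(a, d, b) ⊕ d, (f(b, c, b) ⊕ f(c, c, c)) ⊕ ((c ⊕ (e ⊕ d)) ⊕ a), f(f(a, a, a), c ⊕ (b ⊕ b), f(c, a ⊕ e, d))) ⊕ f(f(c, a, a) ⊕ f(d, a, e ⊕ (b ⊕ e)) ⊕ f(c, c, a), f((e ⊕ b) ⊕ b ⊕ b ⊕ c, f(c, d, c ⊕ e), b ⊕ (e ⊕ b)), f(c ⊕ a, c ⊕ a, f(a, a, b))), f(f(b ⊕ b, b ⊕ c, f(c, d, b)) ⊕ d, (e ⊕ e) ⊕ c, b), c)
  Canonicalize subterm:  f(f(a ⊕ b ⊕ f(a, d, b) ⊕ d, (f(b, c, b) ⊕ f(c, c, c)) ⊕ ((c ⊕ (e ⊕ d)) ⊕ a), f(f(a, a, a), c ⊕ (b ⊕ b), f(c, a ⊕ e, d))) ⊕ f(f(c, a, a) ⊕ f(d, a, e ⊕ (b ⊕ e)) ⊕ f(c, c, a), f((e ⊕ b) ⊕ b ⊕ b ⊕ c, f(c, d, c ⊕ e), b ⊕ (e ⊕ b)), f(c ⊕ a, c ⊕ a, f(a, a, b))), f(f(b ⊕ b, b ⊕ c, f(c, d, b)) ⊕ d, (e ⊕ e) ⊕ c, b), c)  →  f(f(a ⊕ b ⊕ d ⊕ f(a, d, b), a ⊕ c ⊕ d ⊕ f(b, c, b) ⊕ f(c, c, c), f(f(a, a, a), b ⊕ b ⊕ c, f(c, a, d))) ⊕ f(f(c, a, a) ⊕ f(c, c, a) ⊕ f(d, a, b), f(b ⊕ b ⊕ b ⊕ c, f(c, d, c), b ⊕ b), f(a ⊕ c, a ⊕ c, f(a, a, b))), f(d ⊕ f(b ⊕ b, b ⊕ c, f(c, d, b)), c, b), c)
  Order the arguments:  d ⊕ f(f(a ⊕ b ⊕ d ⊕ f(a, d, b), a ⊕ c ⊕ d ⊕ f(b, c, b) ⊕ f(c, c, c), f(f(a, a, a), b ⊕ b ⊕ c, f(c, a, d))) ⊕ f(f(c, a, a) ⊕ f(c, c, a) ⊕ f(d, a, b), f(b ⊕ b ⊕ b ⊕ c, f(c, d, c), b ⊕ b), f(a ⊕ c, a ⊕ c, f(a, a, b))), f(d ⊕ f(b ⊕ b, b ⊕ c, f(c, d, b)), c, b), c)
  Rebuild:  f(d ⊕ f(f(a ⊕ b ⊕ d ⊕ f(a, d, b), a ⊕ c ⊕ d ⊕ f(b, c, b) ⊕ f(c, c, c), f(f(a, a, a), b ⊕ b ⊕ c, f(c, a, d))) ⊕ f(f(c, a, a) ⊕ f(c, c, a) ⊕ f(d, a, b), f(b ⊕ b ⊕ b ⊕ c, f(c, d, c), b ⊕ b), f(a ⊕ c, a ⊕ c, f(a, a, b))), f(d ⊕ f(b ⊕ b, b ⊕ c, f(c, d, b)), c, b), c), b, a)
Right:  e ⊕ f(d ⊕ f(f(d ⊕ b ⊕ f(a, d, b) ⊕ a, f(c, c, c) ⊕ c ⊕ d ⊕ a ⊕ f(b, c, b), f(f(a, a, a), (e ⊕ c) ⊕ (b ⊕ b), f(c, a, d))) ⊕ f((f(c, c, a ⊕ e) ⊕ f(c, a, a)) ⊕ f(d, a, b), f(b ⊕ b, f(c, d, c), (b ⊕ c) ⊕ (b ⊕ b)), f(c ⊕ a, a ⊕ c, f(a, a, b))), f(d ⊕ f(b ⊕ b, c ⊕ b, f(c, d, b)), c, b), c), b, a)
  Inside:  f(d ⊕ f(f(d ⊕ b ⊕ f(a, d, b) ⊕ a, f(c, c, c) ⊕ c ⊕ d ⊕ a ⊕ f(b, c, b), f(f(a, a, a), (e ⊕ c) ⊕ (b ⊕ b), f(c, a, d))) ⊕ f((f(c, c, a ⊕ e) ⊕ f(c, a, a)) ⊕ f(d, a, b), f(b ⊕ b, f(c, d, c), (b ⊕ c) ⊕ (b ⊕ b)), f(c ⊕ a, a ⊕ c, f(a, a, b))), f(d ⊕ f(b ⊕ b, c ⊕ b, f(c, d, b)), c, b), c), b, a)  →  f(d ⊕ f(f(a ⊕ b ⊕ d ⊕ f(a, d, b), a ⊕ c ⊕ d ⊕ f(b, c, b) ⊕ f(c, c, c), f(f(a, a, a), b ⊕ b ⊕ c, f(c, a, d))) ⊕ f(f(c, a, a) ⊕ f(c, c, a) ⊕ f(d, a, b), f(b ⊕ b, f(c, d, c), b ⊕ b ⊕ b ⊕ c), f(a ⊕ c, a ⊕ c, f(a, a, b))), f(d ⊕ f(b ⊕ b, b ⊕ c, f(c, d, b)), c, b), c), b, a)
  Units out:  drop e
  Sort arguments:  f(d ⊕ f(f(a ⊕ b ⊕ d ⊕ f(a, d, b), a ⊕ c ⊕ d ⊕ f(b, c, b) ⊕ f(c, c, c), f(f(a, a, a), b ⊕ b ⊕ c, f(c, a, d))) ⊕ f(f(c, a, a) ⊕ f(c, c, a) ⊕ f(d, a, b), f(b ⊕ b, f(c, d, c), b ⊕ b ⊕ b ⊕ c), f(a ⊕ c, a ⊕ c, f(a, a, b))), f(d ⊕ f(b ⊕ b, b ⊕ c, f(c, d, b)), c, b), c), b, a)

Answer: no — f(d ⊕ f(f(a ⊕ b ⊕ d ⊕ f(a, d, b), a ⊕ c ⊕ d ⊕ f(b, c, b) ⊕ f(c, c, c), f(f(a, a, a), b ⊕ b ⊕ c, f(c, a, d))) ⊕ f(f(c, a, a) ⊕ f(c, c, a) ⊕ f(d, a, b), f(b ⊕ b ⊕ b ⊕ c, f(c, d, c), b ⊕ b), f(a ⊕ c, a ⊕ c, f(a, a, b))), f(d ⊕ f(b ⊕ b, b ⊕ c, f(c, d, b)), c, b), c), b, a) vs f(d ⊕ f(f(a ⊕ b ⊕ d ⊕ f(a, d, b), a ⊕ c ⊕ d ⊕ f(b, c, b) ⊕ f(c, c, c), f(f(a, a, a), b ⊕ b ⊕ c, f(c, a, d))) ⊕ f(f(c, a, a) ⊕ f(c, c, a) ⊕ f(d, a, b), f(b ⊕ b, f(c, d, c), b ⊕ b ⊕ b ⊕ c), f(a ⊕ c, a ⊕ c, f(a, a, b))), f(d ⊕ f(b ⊕ b, b ⊕ c, f(c, d, b)), c, b), c), b, a)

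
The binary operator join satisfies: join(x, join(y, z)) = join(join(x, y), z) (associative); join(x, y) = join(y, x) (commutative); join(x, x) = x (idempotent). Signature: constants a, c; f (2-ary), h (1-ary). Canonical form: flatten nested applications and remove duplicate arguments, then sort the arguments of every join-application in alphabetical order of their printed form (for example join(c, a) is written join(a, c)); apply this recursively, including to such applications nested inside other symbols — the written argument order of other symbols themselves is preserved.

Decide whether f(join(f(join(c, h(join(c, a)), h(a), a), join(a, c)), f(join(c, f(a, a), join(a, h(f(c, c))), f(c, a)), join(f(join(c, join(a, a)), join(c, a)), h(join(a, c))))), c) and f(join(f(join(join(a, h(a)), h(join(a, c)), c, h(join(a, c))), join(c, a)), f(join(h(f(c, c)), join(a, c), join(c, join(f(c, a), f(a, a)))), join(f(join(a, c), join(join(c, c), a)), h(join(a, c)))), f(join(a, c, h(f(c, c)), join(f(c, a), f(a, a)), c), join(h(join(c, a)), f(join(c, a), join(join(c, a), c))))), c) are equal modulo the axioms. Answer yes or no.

Answer: yes — both canonical forms are f(join(f(join(a, c, f(a, a), f(c, a), h(f(c, c))), join(f(join(a, c), join(a, c)), h(join(a, c)))), f(join(a, c, h(a), h(join(a, c))), join(a, c))), c)

Derivation:
Left:  f(join(f(join(c, h(join(c, a)), h(a), a), join(a, c)), f(join(c, f(a, a), join(a, h(f(c, c))), f(c, a)), join(f(join(c, join(a, a)), join(c, a)), h(join(a, c))))), c)
  Work inside:  join(f(join(c, h(join(c, a)), h(a), a), join(a, c)), f(join(c, f(a, a), join(a, h(f(c, c))), f(c, a)), join(f(join(c, join(a, a)), join(c, a)), h(join(a, c)))))
  Simplify inside:  f(join(c, h(join(c, a)), h(a), a), join(a, c))  →  f(join(a, c, h(a), h(join(a, c))), join(a, c))
  Canonicalize subterm:  f(join(c, f(a, a), join(a, h(f(c, c))), f(c, a)), join(f(join(c, join(a, a)), join(c, a)), h(join(a, c))))  →  f(join(a, c, f(a, a), f(c, a), h(f(c, c))), join(f(join(a, c), join(a, c)), h(join(a, c))))
  Sort arguments:  join(f(join(a, c, f(a, a), f(c, a), h(f(c, c))), join(f(join(a, c), join(a, c)), h(join(a, c)))), f(join(a, c, h(a), h(join(a, c))), join(a, c)))
  Put back:  f(join(f(join(a, c, f(a, a), f(c, a), h(f(c, c))), join(f(join(a, c), join(a, c)), h(join(a, c)))), f(join(a, c, h(a), h(join(a, c))), join(a, c))), c)
Right:  f(join(f(join(join(a, h(a)), h(join(a, c)), c, h(join(a, c))), join(c, a)), f(join(h(f(c, c)), join(a, c), join(c, join(f(c, a), f(a, a)))), join(f(join(a, c), join(join(c, c), a)), h(join(a, c)))), f(join(a, c, h(f(c, c)), join(f(c, a), f(a, a)), c), join(h(join(c, a)), f(join(c, a), join(join(c, a), c))))), c)
  Focus inside:  join(f(join(join(a, h(a)), h(join(a, c)), c, h(join(a, c))), join(c, a)), f(join(h(f(c, c)), join(a, c), join(c, join(f(c, a), f(a, a)))), join(f(join(a, c), join(join(c, c), a)), h(join(a, c)))), f(join(a, c, h(f(c, c)), join(f(c, a), f(a, a)), c), join(h(join(c, a)), f(join(c, a), join(join(c, a), c)))))
  Simplify inside:  f(join(join(a, h(a)), h(join(a, c)), c, h(join(a, c))), join(c, a))  →  f(join(a, c, h(a), h(join(a, c))), join(a, c))
  Inside:  f(join(h(f(c, c)), join(a, c), join(c, join(f(c, a), f(a, a)))), join(f(join(a, c), join(join(c, c), a)), h(join(a, c))))  →  f(join(a, c, f(a, a), f(c, a), h(f(c, c))), join(f(join(a, c), join(a, c)), h(join(a, c))))
  Inside:  f(join(a, c, h(f(c, c)), join(f(c, a), f(a, a)), c), join(h(join(c, a)), f(join(c, a), join(join(c, a), c))))  →  f(join(a, c, f(a, a), f(c, a), h(f(c, c))), join(f(join(a, c), join(a, c)), h(join(a, c))))
  Idempotence:  drop duplicate f(join(a, c, f(a, a), f(c, a), h(f(c, c))), join(f(join(a, c), join(a, c)), h(join(a, c))))
  Order the arguments:  join(f(join(a, c, f(a, a), f(c, a), h(f(c, c))), join(f(join(a, c), join(a, c)), h(join(a, c)))), f(join(a, c, h(a), h(join(a, c))), join(a, c)))
  Reassemble:  f(join(f(join(a, c, f(a, a), f(c, a), h(f(c, c))), join(f(join(a, c), join(a, c)), h(join(a, c)))), f(join(a, c, h(a), h(join(a, c))), join(a, c))), c)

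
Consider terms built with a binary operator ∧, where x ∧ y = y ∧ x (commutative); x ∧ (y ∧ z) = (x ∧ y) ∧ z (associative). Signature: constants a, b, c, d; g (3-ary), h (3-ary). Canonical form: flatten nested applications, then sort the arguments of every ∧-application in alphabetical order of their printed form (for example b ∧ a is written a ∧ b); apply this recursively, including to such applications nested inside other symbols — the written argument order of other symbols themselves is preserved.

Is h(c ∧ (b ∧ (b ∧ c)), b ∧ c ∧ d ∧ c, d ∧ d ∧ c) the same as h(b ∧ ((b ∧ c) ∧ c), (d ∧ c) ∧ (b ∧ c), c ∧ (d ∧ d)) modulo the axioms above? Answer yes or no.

Answer: yes — both canonical forms are h(b ∧ b ∧ c ∧ c, b ∧ c ∧ c ∧ d, c ∧ d ∧ d)

Derivation:
Left:  h(c ∧ (b ∧ (b ∧ c)), b ∧ c ∧ d ∧ c, d ∧ d ∧ c)
  Focus inside:  c ∧ (b ∧ (b ∧ c))
  Un-nest:  c ∧ b ∧ b ∧ c
  Sort:  b ∧ b ∧ c ∧ c
  Reassemble:  h(b ∧ b ∧ c ∧ c, b ∧ c ∧ c ∧ d, c ∧ d ∧ d)
Right:  h(b ∧ ((b ∧ c) ∧ c), (d ∧ c) ∧ (b ∧ c), c ∧ (d ∧ d))
  Work inside:  (d ∧ c) ∧ (b ∧ c)
  Flatten:  d ∧ c ∧ b ∧ c
  Sort:  b ∧ c ∧ c ∧ d
  Put back:  h(b ∧ b ∧ c ∧ c, b ∧ c ∧ c ∧ d, c ∧ d ∧ d)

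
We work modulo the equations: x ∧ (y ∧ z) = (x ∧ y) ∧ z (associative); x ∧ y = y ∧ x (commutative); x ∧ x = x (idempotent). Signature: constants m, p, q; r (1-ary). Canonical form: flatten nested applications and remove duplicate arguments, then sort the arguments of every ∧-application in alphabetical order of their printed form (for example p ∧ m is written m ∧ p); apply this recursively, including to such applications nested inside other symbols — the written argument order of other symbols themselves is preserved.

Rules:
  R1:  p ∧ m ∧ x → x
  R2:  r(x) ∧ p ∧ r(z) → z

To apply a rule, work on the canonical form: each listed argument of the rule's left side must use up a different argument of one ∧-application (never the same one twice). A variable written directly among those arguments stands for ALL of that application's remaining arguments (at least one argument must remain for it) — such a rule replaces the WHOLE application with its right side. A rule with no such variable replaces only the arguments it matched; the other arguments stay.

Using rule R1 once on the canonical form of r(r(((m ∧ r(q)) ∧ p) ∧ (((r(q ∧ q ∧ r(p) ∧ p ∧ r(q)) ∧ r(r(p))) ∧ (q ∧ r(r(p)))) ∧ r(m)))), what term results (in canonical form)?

Answer: r(r(q ∧ r(m) ∧ r(p ∧ q ∧ r(p) ∧ r(q)) ∧ r(q) ∧ r(r(p))))

Derivation:
Canonical form:  r(r(m ∧ p ∧ q ∧ r(m) ∧ r(p ∧ q ∧ r(p) ∧ r(q)) ∧ r(q) ∧ r(r(p))))
R1 matches:  uses m, p;  x := q ∧ r(m) ∧ r(p ∧ q ∧ r(p) ∧ r(q)) ∧ r(q) ∧ r(r(p))
Every leftover argument binds to the variable; the entire application is replaced.
New term:  r(r(q ∧ r(m) ∧ r(p ∧ q ∧ r(p) ∧ r(q)) ∧ r(q) ∧ r(r(p))))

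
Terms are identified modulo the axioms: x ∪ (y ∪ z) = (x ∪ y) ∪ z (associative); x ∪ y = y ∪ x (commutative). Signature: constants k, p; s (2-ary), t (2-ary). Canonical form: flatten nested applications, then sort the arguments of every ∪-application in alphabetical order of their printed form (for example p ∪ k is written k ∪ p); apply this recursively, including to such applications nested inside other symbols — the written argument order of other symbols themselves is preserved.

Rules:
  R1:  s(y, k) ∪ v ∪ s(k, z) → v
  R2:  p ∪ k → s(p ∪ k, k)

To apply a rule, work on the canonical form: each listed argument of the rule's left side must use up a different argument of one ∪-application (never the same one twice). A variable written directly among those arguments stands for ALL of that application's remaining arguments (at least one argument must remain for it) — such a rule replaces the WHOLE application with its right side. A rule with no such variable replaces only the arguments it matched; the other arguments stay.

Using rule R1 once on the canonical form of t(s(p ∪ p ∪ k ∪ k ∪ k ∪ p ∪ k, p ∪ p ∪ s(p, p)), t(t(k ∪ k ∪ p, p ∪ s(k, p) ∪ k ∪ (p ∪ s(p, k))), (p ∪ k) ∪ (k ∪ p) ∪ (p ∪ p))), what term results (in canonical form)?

Canonical form:  t(s(k ∪ k ∪ k ∪ k ∪ p ∪ p ∪ p, p ∪ p ∪ s(p, p)), t(t(k ∪ k ∪ p, k ∪ p ∪ p ∪ s(k, p) ∪ s(p, k)), k ∪ k ∪ p ∪ p ∪ p ∪ p))
Match R1:  consume s(k, p), s(p, k);  v := k ∪ p ∪ p, y := p, z := p
The extension variable absorbs all remaining arguments, so the whole application is rewritten.
Giving:  t(s(k ∪ k ∪ k ∪ k ∪ p ∪ p ∪ p, p ∪ p ∪ s(p, p)), t(t(k ∪ k ∪ p, k ∪ p ∪ p), k ∪ k ∪ p ∪ p ∪ p ∪ p))

Answer: t(s(k ∪ k ∪ k ∪ k ∪ p ∪ p ∪ p, p ∪ p ∪ s(p, p)), t(t(k ∪ k ∪ p, k ∪ p ∪ p), k ∪ k ∪ p ∪ p ∪ p ∪ p))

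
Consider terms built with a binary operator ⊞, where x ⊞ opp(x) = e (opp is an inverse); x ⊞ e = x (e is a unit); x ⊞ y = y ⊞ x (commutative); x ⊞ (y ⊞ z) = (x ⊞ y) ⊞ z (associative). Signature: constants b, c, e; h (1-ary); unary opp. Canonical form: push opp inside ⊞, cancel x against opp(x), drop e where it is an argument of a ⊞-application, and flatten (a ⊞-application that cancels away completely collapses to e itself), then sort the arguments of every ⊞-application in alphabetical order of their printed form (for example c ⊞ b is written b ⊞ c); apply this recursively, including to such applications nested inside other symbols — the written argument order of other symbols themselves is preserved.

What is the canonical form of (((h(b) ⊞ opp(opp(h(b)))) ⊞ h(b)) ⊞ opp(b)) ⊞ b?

Answer: h(b) ⊞ h(b) ⊞ h(b)

Derivation:
Push opp inside:  distribute opp over ⊞ and collapse double opp
Cancel inverse pairs:  b cancels
Collect terms:  h(b) ⊞ h(b) ⊞ h(b)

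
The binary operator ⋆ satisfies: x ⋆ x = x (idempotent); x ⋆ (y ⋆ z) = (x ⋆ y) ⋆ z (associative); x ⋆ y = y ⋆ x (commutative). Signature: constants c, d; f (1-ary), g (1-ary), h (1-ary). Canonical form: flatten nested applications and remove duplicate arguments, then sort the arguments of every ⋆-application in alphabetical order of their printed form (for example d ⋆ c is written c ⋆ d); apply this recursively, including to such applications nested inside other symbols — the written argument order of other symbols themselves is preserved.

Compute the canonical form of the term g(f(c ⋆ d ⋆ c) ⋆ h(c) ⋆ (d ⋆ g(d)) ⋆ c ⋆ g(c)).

Descend into:  f(c ⋆ d ⋆ c) ⋆ h(c) ⋆ (d ⋆ g(d)) ⋆ c ⋆ g(c)
Un-nest:  f(c ⋆ d ⋆ c) ⋆ h(c) ⋆ d ⋆ g(d) ⋆ c ⋆ g(c)
Inside:  f(c ⋆ d ⋆ c)  →  f(c ⋆ d)
Sort:  c ⋆ d ⋆ f(c ⋆ d) ⋆ g(c) ⋆ g(d) ⋆ h(c)
Put back:  g(c ⋆ d ⋆ f(c ⋆ d) ⋆ g(c) ⋆ g(d) ⋆ h(c))

Answer: g(c ⋆ d ⋆ f(c ⋆ d) ⋆ g(c) ⋆ g(d) ⋆ h(c))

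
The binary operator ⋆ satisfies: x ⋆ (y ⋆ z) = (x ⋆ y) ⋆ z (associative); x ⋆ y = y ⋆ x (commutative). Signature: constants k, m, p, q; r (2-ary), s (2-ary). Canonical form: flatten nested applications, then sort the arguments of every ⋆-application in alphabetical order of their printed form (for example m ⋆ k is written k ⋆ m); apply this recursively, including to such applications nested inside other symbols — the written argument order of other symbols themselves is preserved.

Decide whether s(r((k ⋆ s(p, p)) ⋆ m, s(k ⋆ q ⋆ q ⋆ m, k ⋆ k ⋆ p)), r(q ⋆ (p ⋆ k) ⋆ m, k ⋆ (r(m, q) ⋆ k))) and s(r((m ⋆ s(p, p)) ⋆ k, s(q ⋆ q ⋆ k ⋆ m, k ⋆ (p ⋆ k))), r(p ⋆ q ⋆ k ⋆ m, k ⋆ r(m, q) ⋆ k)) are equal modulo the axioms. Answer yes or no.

Answer: yes — both canonical forms are s(r(k ⋆ m ⋆ s(p, p), s(k ⋆ m ⋆ q ⋆ q, k ⋆ k ⋆ p)), r(k ⋆ m ⋆ p ⋆ q, k ⋆ k ⋆ r(m, q)))

Derivation:
Left:  s(r((k ⋆ s(p, p)) ⋆ m, s(k ⋆ q ⋆ q ⋆ m, k ⋆ k ⋆ p)), r(q ⋆ (p ⋆ k) ⋆ m, k ⋆ (r(m, q) ⋆ k)))
  Work inside:  k ⋆ (r(m, q) ⋆ k)
  Un-nest:  k ⋆ r(m, q) ⋆ k
  Order the arguments:  k ⋆ k ⋆ r(m, q)
  Reassemble:  s(r(k ⋆ m ⋆ s(p, p), s(k ⋆ m ⋆ q ⋆ q, k ⋆ k ⋆ p)), r(k ⋆ m ⋆ p ⋆ q, k ⋆ k ⋆ r(m, q)))
Right:  s(r((m ⋆ s(p, p)) ⋆ k, s(q ⋆ q ⋆ k ⋆ m, k ⋆ (p ⋆ k))), r(p ⋆ q ⋆ k ⋆ m, k ⋆ r(m, q) ⋆ k))
  Work inside:  (m ⋆ s(p, p)) ⋆ k
  Flatten:  m ⋆ s(p, p) ⋆ k
  Order the arguments:  k ⋆ m ⋆ s(p, p)
  Put back:  s(r(k ⋆ m ⋆ s(p, p), s(k ⋆ m ⋆ q ⋆ q, k ⋆ k ⋆ p)), r(k ⋆ m ⋆ p ⋆ q, k ⋆ k ⋆ r(m, q)))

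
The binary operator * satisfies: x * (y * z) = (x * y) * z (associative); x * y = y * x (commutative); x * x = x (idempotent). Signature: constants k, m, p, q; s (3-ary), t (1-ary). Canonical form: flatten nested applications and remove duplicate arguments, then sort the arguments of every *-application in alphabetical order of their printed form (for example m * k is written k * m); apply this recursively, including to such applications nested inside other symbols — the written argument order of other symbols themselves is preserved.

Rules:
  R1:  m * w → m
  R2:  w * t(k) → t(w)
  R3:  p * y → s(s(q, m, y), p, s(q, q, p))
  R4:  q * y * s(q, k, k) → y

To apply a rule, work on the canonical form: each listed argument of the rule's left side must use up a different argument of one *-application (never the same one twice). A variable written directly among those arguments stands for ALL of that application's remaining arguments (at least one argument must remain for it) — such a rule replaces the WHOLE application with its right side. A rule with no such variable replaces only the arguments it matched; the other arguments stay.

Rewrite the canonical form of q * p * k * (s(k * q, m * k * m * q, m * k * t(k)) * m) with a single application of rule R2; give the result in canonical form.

Answer: k * m * p * q * s(k * q, k * m * q, t(k * m))

Derivation:
Canonical form:  k * m * p * q * s(k * q, k * m * q, k * m * t(k))
Apply R2:  consuming t(k);  w := k * m
Every leftover argument binds to the variable; the entire application is replaced.
New term:  k * m * p * q * s(k * q, k * m * q, t(k * m))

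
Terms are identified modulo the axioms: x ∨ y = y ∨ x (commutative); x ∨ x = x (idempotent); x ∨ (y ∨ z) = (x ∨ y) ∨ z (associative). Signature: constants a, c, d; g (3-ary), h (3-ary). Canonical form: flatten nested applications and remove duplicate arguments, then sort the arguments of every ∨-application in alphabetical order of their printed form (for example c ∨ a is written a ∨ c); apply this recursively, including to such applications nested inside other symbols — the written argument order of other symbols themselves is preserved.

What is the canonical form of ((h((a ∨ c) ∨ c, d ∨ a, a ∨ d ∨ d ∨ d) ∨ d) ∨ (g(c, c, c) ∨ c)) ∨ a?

Flatten:  h((a ∨ c) ∨ c, d ∨ a, a ∨ d ∨ d ∨ d) ∨ d ∨ g(c, c, c) ∨ c ∨ a
Simplify inside:  h((a ∨ c) ∨ c, d ∨ a, a ∨ d ∨ d ∨ d)  →  h(a ∨ c, a ∨ d, a ∨ d)
Sort:  a ∨ c ∨ d ∨ g(c, c, c) ∨ h(a ∨ c, a ∨ d, a ∨ d)

Answer: a ∨ c ∨ d ∨ g(c, c, c) ∨ h(a ∨ c, a ∨ d, a ∨ d)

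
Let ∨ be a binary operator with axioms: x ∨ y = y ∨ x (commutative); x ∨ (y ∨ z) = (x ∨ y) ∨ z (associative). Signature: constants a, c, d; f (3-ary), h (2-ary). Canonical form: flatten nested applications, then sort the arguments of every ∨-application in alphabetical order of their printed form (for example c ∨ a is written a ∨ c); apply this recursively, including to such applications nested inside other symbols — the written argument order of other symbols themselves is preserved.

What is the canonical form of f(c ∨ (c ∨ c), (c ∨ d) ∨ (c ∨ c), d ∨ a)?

Work inside:  (c ∨ d) ∨ (c ∨ c)
Flatten:  c ∨ d ∨ c ∨ c
Sort arguments:  c ∨ c ∨ c ∨ d
Rebuild:  f(c ∨ c ∨ c, c ∨ c ∨ c ∨ d, a ∨ d)

Answer: f(c ∨ c ∨ c, c ∨ c ∨ c ∨ d, a ∨ d)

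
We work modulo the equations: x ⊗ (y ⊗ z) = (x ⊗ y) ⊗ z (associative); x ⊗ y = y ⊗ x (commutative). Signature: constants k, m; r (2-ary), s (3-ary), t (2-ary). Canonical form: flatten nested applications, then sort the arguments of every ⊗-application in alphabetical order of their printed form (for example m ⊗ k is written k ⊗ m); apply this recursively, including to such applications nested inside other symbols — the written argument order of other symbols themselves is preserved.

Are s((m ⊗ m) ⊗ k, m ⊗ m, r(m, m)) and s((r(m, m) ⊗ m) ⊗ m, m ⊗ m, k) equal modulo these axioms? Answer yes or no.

Left:  s((m ⊗ m) ⊗ k, m ⊗ m, r(m, m))
  Focus inside:  (m ⊗ m) ⊗ k
  Un-nest:  m ⊗ m ⊗ k
  Sort:  k ⊗ m ⊗ m
  Rebuild:  s(k ⊗ m ⊗ m, m ⊗ m, r(m, m))
Right:  s((r(m, m) ⊗ m) ⊗ m, m ⊗ m, k)
  Work inside:  (r(m, m) ⊗ m) ⊗ m
  Un-nest:  r(m, m) ⊗ m ⊗ m
  Order the arguments:  m ⊗ m ⊗ r(m, m)
  Reassemble:  s(m ⊗ m ⊗ r(m, m), m ⊗ m, k)

Answer: no — s(k ⊗ m ⊗ m, m ⊗ m, r(m, m)) vs s(m ⊗ m ⊗ r(m, m), m ⊗ m, k)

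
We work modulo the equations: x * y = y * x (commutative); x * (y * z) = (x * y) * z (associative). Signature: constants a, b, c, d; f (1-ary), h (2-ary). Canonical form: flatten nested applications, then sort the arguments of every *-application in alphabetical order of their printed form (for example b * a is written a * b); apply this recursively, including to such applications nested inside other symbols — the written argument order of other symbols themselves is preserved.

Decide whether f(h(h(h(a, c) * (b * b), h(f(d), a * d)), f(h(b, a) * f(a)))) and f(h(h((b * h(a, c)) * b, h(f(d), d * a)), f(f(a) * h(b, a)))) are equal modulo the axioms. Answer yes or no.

Answer: yes — both canonical forms are f(h(h(b * b * h(a, c), h(f(d), a * d)), f(f(a) * h(b, a))))

Derivation:
Left:  f(h(h(h(a, c) * (b * b), h(f(d), a * d)), f(h(b, a) * f(a))))
  Descend into:  h(a, c) * (b * b)
  Merge nested applications:  h(a, c) * b * b
  Order the arguments:  b * b * h(a, c)
  Put back:  f(h(h(b * b * h(a, c), h(f(d), a * d)), f(f(a) * h(b, a))))
Right:  f(h(h((b * h(a, c)) * b, h(f(d), d * a)), f(f(a) * h(b, a))))
  Work inside:  (b * h(a, c)) * b
  Un-nest:  b * h(a, c) * b
  Sort arguments:  b * b * h(a, c)
  Reassemble:  f(h(h(b * b * h(a, c), h(f(d), a * d)), f(f(a) * h(b, a))))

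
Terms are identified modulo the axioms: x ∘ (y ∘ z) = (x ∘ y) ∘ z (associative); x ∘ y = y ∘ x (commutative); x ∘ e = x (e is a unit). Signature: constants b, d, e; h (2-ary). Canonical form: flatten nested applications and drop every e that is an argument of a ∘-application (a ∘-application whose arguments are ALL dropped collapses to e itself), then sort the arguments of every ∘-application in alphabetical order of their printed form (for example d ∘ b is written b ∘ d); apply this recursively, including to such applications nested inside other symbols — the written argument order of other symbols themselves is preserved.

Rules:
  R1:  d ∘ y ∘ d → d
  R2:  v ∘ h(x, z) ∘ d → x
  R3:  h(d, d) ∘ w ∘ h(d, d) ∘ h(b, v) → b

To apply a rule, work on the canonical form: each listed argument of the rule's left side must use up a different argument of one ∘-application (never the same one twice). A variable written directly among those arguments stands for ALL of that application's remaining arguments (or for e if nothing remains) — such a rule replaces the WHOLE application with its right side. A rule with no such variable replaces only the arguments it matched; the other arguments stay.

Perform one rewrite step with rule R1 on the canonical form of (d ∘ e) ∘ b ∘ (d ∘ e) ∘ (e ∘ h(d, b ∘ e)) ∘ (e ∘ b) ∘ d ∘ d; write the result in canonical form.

Canonical form:  b ∘ b ∘ d ∘ d ∘ d ∘ d ∘ h(d, b)
R1 matches:  uses d, d;  y := b ∘ b ∘ d ∘ d ∘ h(d, b)
Every leftover argument binds to the variable; the entire application is replaced.
New term:  d

Answer: d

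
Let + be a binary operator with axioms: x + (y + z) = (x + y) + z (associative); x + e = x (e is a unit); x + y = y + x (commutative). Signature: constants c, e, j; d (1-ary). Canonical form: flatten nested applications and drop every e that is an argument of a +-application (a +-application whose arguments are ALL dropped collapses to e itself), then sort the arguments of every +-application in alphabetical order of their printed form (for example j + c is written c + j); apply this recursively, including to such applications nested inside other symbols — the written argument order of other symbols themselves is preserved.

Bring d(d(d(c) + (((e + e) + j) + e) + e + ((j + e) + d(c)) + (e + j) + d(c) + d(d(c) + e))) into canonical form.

Answer: d(d(d(c) + d(c) + d(c) + d(d(c)) + j + j + j))

Derivation:
Descend into:  d(c) + (((e + e) + j) + e) + e + ((j + e) + d(c)) + (e + j) + d(c) + d(d(c) + e)
Merge nested applications:  d(c) + e + e + j + e + e + j + e + d(c) + e + j + d(c) + d(d(c) + e)
Simplify inside:  d(d(c) + e)  →  d(d(c))
Units out:  drop e (×6)
Sort arguments:  d(c) + d(c) + d(c) + d(d(c)) + j + j + j
Reassemble:  d(d(d(c) + d(c) + d(c) + d(d(c)) + j + j + j))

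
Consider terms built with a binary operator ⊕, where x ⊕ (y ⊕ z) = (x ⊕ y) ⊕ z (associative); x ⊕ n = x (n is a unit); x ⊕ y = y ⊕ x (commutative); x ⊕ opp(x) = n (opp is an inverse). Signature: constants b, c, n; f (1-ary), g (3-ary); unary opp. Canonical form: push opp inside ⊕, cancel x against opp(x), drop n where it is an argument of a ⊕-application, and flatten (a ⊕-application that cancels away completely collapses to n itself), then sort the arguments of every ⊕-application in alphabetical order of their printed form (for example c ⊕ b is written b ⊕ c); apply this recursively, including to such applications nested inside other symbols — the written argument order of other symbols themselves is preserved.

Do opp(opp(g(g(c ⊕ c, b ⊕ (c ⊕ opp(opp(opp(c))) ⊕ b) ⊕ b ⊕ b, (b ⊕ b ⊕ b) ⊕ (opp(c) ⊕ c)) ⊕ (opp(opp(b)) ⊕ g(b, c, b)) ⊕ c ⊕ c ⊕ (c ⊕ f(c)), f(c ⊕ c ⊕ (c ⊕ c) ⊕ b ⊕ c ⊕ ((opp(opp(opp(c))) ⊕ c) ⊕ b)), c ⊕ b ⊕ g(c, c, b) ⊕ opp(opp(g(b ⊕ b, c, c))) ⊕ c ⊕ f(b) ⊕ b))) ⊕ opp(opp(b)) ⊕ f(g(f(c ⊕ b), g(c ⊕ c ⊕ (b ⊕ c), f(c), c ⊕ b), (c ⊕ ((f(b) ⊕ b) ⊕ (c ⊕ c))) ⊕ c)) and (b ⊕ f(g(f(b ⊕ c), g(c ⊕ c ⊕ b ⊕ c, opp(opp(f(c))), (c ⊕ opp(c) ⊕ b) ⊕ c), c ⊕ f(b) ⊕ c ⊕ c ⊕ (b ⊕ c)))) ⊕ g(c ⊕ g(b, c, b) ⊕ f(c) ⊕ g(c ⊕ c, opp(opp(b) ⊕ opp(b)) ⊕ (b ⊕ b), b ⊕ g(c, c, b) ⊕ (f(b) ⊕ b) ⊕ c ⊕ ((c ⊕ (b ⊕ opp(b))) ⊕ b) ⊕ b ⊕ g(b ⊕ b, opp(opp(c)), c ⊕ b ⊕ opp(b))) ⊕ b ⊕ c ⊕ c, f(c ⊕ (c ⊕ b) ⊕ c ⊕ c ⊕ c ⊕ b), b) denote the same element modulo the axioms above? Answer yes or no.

Left:  opp(opp(g(g(c ⊕ c, b ⊕ (c ⊕ opp(opp(opp(c))) ⊕ b) ⊕ b ⊕ b, (b ⊕ b ⊕ b) ⊕ (opp(c) ⊕ c)) ⊕ (opp(opp(b)) ⊕ g(b, c, b)) ⊕ c ⊕ c ⊕ (c ⊕ f(c)), f(c ⊕ c ⊕ (c ⊕ c) ⊕ b ⊕ c ⊕ ((opp(opp(opp(c))) ⊕ c) ⊕ b)), c ⊕ b ⊕ g(c, c, b) ⊕ opp(opp(g(b ⊕ b, c, c))) ⊕ c ⊕ f(b) ⊕ b))) ⊕ opp(opp(b)) ⊕ f(g(f(c ⊕ b), g(c ⊕ c ⊕ (b ⊕ c), f(c), c ⊕ b), (c ⊕ ((f(b) ⊕ b) ⊕ (c ⊕ c))) ⊕ c))
  Push opp inside:  distribute opp over ⊕ and collapse double opp
  Collect:  g(b ⊕ c ⊕ c ⊕ c ⊕ f(c) ⊕ g(b, c, b) ⊕ g(c ⊕ c, b ⊕ b ⊕ b ⊕ b, b ⊕ b ⊕ b), f(b ⊕ b ⊕ c ⊕ c ⊕ c ⊕ c ⊕ c), b ⊕ b ⊕ c ⊕ c ⊕ f(b) ⊕ g(b ⊕ b, c, c) ⊕ g(c, c, b)) ⊕ b ⊕ f(g(f(b ⊕ c), g(b ⊕ c ⊕ c ⊕ c, f(c), b ⊕ c), b ⊕ c ⊕ c ⊕ c ⊕ c ⊕ f(b)))
  Sort arguments:  b ⊕ f(g(f(b ⊕ c), g(b ⊕ c ⊕ c ⊕ c, f(c), b ⊕ c), b ⊕ c ⊕ c ⊕ c ⊕ c ⊕ f(b))) ⊕ g(b ⊕ c ⊕ c ⊕ c ⊕ f(c) ⊕ g(b, c, b) ⊕ g(c ⊕ c, b ⊕ b ⊕ b ⊕ b, b ⊕ b ⊕ b), f(b ⊕ b ⊕ c ⊕ c ⊕ c ⊕ c ⊕ c), b ⊕ b ⊕ c ⊕ c ⊕ f(b) ⊕ g(b ⊕ b, c, c) ⊕ g(c, c, b))
Right:  (b ⊕ f(g(f(b ⊕ c), g(c ⊕ c ⊕ b ⊕ c, opp(opp(f(c))), (c ⊕ opp(c) ⊕ b) ⊕ c), c ⊕ f(b) ⊕ c ⊕ c ⊕ (b ⊕ c)))) ⊕ g(c ⊕ g(b, c, b) ⊕ f(c) ⊕ g(c ⊕ c, opp(opp(b) ⊕ opp(b)) ⊕ (b ⊕ b), b ⊕ g(c, c, b) ⊕ (f(b) ⊕ b) ⊕ c ⊕ ((c ⊕ (b ⊕ opp(b))) ⊕ b) ⊕ b ⊕ g(b ⊕ b, opp(opp(c)), c ⊕ b ⊕ opp(b))) ⊕ b ⊕ c ⊕ c, f(c ⊕ (c ⊕ b) ⊕ c ⊕ c ⊕ c ⊕ b), b)
  Push opp inside:  distribute opp over ⊕ and collapse double opp
  Collect terms:  b ⊕ f(g(f(b ⊕ c), g(b ⊕ c ⊕ c ⊕ c, f(c), b ⊕ c), b ⊕ c ⊕ c ⊕ c ⊕ c ⊕ f(b))) ⊕ g(b ⊕ c ⊕ c ⊕ c ⊕ f(c) ⊕ g(b, c, b) ⊕ g(c ⊕ c, b ⊕ b ⊕ b ⊕ b, b ⊕ b ⊕ b ⊕ b ⊕ c ⊕ c ⊕ f(b) ⊕ g(b ⊕ b, c, c) ⊕ g(c, c, b)), f(b ⊕ b ⊕ c ⊕ c ⊕ c ⊕ c ⊕ c), b)

Answer: no — b ⊕ f(g(f(b ⊕ c), g(b ⊕ c ⊕ c ⊕ c, f(c), b ⊕ c), b ⊕ c ⊕ c ⊕ c ⊕ c ⊕ f(b))) ⊕ g(b ⊕ c ⊕ c ⊕ c ⊕ f(c) ⊕ g(b, c, b) ⊕ g(c ⊕ c, b ⊕ b ⊕ b ⊕ b, b ⊕ b ⊕ b), f(b ⊕ b ⊕ c ⊕ c ⊕ c ⊕ c ⊕ c), b ⊕ b ⊕ c ⊕ c ⊕ f(b) ⊕ g(b ⊕ b, c, c) ⊕ g(c, c, b)) vs b ⊕ f(g(f(b ⊕ c), g(b ⊕ c ⊕ c ⊕ c, f(c), b ⊕ c), b ⊕ c ⊕ c ⊕ c ⊕ c ⊕ f(b))) ⊕ g(b ⊕ c ⊕ c ⊕ c ⊕ f(c) ⊕ g(b, c, b) ⊕ g(c ⊕ c, b ⊕ b ⊕ b ⊕ b, b ⊕ b ⊕ b ⊕ b ⊕ c ⊕ c ⊕ f(b) ⊕ g(b ⊕ b, c, c) ⊕ g(c, c, b)), f(b ⊕ b ⊕ c ⊕ c ⊕ c ⊕ c ⊕ c), b)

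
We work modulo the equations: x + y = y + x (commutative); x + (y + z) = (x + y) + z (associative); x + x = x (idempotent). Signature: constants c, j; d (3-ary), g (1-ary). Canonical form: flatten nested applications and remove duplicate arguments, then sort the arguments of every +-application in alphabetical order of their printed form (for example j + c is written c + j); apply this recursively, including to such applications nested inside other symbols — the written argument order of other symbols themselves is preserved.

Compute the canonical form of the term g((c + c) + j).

Answer: g(c + j)

Derivation:
Descend into:  (c + c) + j
Flatten:  c + c + j
Idempotence:  drop duplicate c
Sort:  c + j
Rebuild:  g(c + j)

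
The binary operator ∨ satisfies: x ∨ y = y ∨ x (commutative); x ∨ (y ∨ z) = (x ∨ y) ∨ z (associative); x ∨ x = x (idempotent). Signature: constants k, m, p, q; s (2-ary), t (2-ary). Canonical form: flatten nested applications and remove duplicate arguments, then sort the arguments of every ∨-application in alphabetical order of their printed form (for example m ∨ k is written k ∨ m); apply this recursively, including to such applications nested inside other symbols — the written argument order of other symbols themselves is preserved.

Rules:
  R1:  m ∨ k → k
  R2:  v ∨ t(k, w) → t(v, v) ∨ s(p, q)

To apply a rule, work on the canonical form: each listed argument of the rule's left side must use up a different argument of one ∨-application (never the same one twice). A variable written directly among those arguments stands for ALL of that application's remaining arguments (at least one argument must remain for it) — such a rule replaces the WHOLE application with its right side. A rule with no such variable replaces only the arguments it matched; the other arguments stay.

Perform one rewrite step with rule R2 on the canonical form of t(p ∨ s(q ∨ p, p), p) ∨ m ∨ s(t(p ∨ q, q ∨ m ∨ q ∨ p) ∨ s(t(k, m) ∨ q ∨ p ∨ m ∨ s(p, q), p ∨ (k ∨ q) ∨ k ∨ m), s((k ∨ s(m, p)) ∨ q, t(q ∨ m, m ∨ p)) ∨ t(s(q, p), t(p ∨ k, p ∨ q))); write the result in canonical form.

Answer: m ∨ s(s(s(p, q) ∨ t(m ∨ p ∨ q ∨ s(p, q), m ∨ p ∨ q ∨ s(p, q)), k ∨ m ∨ p ∨ q) ∨ t(p ∨ q, m ∨ p ∨ q), s(k ∨ q ∨ s(m, p), t(m ∨ q, m ∨ p)) ∨ t(s(q, p), t(k ∨ p, p ∨ q))) ∨ t(p ∨ s(p ∨ q, p), p)

Derivation:
Canonical form:  m ∨ s(s(m ∨ p ∨ q ∨ s(p, q) ∨ t(k, m), k ∨ m ∨ p ∨ q) ∨ t(p ∨ q, m ∨ p ∨ q), s(k ∨ q ∨ s(m, p), t(m ∨ q, m ∨ p)) ∨ t(s(q, p), t(k ∨ p, p ∨ q))) ∨ t(p ∨ s(p ∨ q, p), p)
Match R2:  consume t(k, m);  v := m ∨ p ∨ q ∨ s(p, q), w := m
Every leftover argument binds to the variable; the entire application is replaced.
Giving:  m ∨ s(s(s(p, q) ∨ t(m ∨ p ∨ q ∨ s(p, q), m ∨ p ∨ q ∨ s(p, q)), k ∨ m ∨ p ∨ q) ∨ t(p ∨ q, m ∨ p ∨ q), s(k ∨ q ∨ s(m, p), t(m ∨ q, m ∨ p)) ∨ t(s(q, p), t(k ∨ p, p ∨ q))) ∨ t(p ∨ s(p ∨ q, p), p)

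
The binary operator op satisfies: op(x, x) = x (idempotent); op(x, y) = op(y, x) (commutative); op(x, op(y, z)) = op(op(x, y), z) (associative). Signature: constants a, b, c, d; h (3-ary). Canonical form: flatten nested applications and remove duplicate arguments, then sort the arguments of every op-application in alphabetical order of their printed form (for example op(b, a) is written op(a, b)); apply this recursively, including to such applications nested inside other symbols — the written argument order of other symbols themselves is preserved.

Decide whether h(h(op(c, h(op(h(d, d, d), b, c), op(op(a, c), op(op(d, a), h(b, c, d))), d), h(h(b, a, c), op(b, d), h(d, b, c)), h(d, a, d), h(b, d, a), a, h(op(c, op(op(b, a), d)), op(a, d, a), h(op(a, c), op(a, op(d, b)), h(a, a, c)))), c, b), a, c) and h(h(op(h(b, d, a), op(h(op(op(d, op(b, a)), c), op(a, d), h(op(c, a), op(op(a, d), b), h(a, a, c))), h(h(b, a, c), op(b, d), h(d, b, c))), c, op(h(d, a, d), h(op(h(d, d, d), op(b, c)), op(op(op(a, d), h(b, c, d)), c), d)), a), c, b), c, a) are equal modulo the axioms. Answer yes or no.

Answer: no — h(h(op(a, c, h(b, d, a), h(d, a, d), h(h(b, a, c), op(b, d), h(d, b, c)), h(op(a, b, c, d), op(a, d), h(op(a, c), op(a, b, d), h(a, a, c))), h(op(b, c, h(d, d, d)), op(a, c, d, h(b, c, d)), d)), c, b), a, c) vs h(h(op(a, c, h(b, d, a), h(d, a, d), h(h(b, a, c), op(b, d), h(d, b, c)), h(op(a, b, c, d), op(a, d), h(op(a, c), op(a, b, d), h(a, a, c))), h(op(b, c, h(d, d, d)), op(a, c, d, h(b, c, d)), d)), c, b), c, a)

Derivation:
Left:  h(h(op(c, h(op(h(d, d, d), b, c), op(op(a, c), op(op(d, a), h(b, c, d))), d), h(h(b, a, c), op(b, d), h(d, b, c)), h(d, a, d), h(b, d, a), a, h(op(c, op(op(b, a), d)), op(a, d, a), h(op(a, c), op(a, op(d, b)), h(a, a, c)))), c, b), a, c)
  Focus inside:  op(c, h(op(h(d, d, d), b, c), op(op(a, c), op(op(d, a), h(b, c, d))), d), h(h(b, a, c), op(b, d), h(d, b, c)), h(d, a, d), h(b, d, a), a, h(op(c, op(op(b, a), d)), op(a, d, a), h(op(a, c), op(a, op(d, b)), h(a, a, c))))
  Simplify inside:  h(op(h(d, d, d), b, c), op(op(a, c), op(op(d, a), h(b, c, d))), d)  →  h(op(b, c, h(d, d, d)), op(a, c, d, h(b, c, d)), d)
  Inside:  h(op(c, op(op(b, a), d)), op(a, d, a), h(op(a, c), op(a, op(d, b)), h(a, a, c)))  →  h(op(a, b, c, d), op(a, d), h(op(a, c), op(a, b, d), h(a, a, c)))
  Order the arguments:  op(a, c, h(b, d, a), h(d, a, d), h(h(b, a, c), op(b, d), h(d, b, c)), h(op(a, b, c, d), op(a, d), h(op(a, c), op(a, b, d), h(a, a, c))), h(op(b, c, h(d, d, d)), op(a, c, d, h(b, c, d)), d))
  Reassemble:  h(h(op(a, c, h(b, d, a), h(d, a, d), h(h(b, a, c), op(b, d), h(d, b, c)), h(op(a, b, c, d), op(a, d), h(op(a, c), op(a, b, d), h(a, a, c))), h(op(b, c, h(d, d, d)), op(a, c, d, h(b, c, d)), d)), c, b), a, c)
Right:  h(h(op(h(b, d, a), op(h(op(op(d, op(b, a)), c), op(a, d), h(op(c, a), op(op(a, d), b), h(a, a, c))), h(h(b, a, c), op(b, d), h(d, b, c))), c, op(h(d, a, d), h(op(h(d, d, d), op(b, c)), op(op(op(a, d), h(b, c, d)), c), d)), a), c, b), c, a)
  Work inside:  op(h(b, d, a), op(h(op(op(d, op(b, a)), c), op(a, d), h(op(c, a), op(op(a, d), b), h(a, a, c))), h(h(b, a, c), op(b, d), h(d, b, c))), c, op(h(d, a, d), h(op(h(d, d, d), op(b, c)), op(op(op(a, d), h(b, c, d)), c), d)), a)
  Flatten:  op(h(b, d, a), h(op(op(d, op(b, a)), c), op(a, d), h(op(c, a), op(op(a, d), b), h(a, a, c))), h(h(b, a, c), op(b, d), h(d, b, c)), c, h(d, a, d), h(op(h(d, d, d), op(b, c)), op(op(op(a, d), h(b, c, d)), c), d), a)
  Inside:  h(op(op(d, op(b, a)), c), op(a, d), h(op(c, a), op(op(a, d), b), h(a, a, c)))  →  h(op(a, b, c, d), op(a, d), h(op(a, c), op(a, b, d), h(a, a, c)))
  Canonicalize subterm:  h(op(h(d, d, d), op(b, c)), op(op(op(a, d), h(b, c, d)), c), d)  →  h(op(b, c, h(d, d, d)), op(a, c, d, h(b, c, d)), d)
  Sort:  op(a, c, h(b, d, a), h(d, a, d), h(h(b, a, c), op(b, d), h(d, b, c)), h(op(a, b, c, d), op(a, d), h(op(a, c), op(a, b, d), h(a, a, c))), h(op(b, c, h(d, d, d)), op(a, c, d, h(b, c, d)), d))
  Reassemble:  h(h(op(a, c, h(b, d, a), h(d, a, d), h(h(b, a, c), op(b, d), h(d, b, c)), h(op(a, b, c, d), op(a, d), h(op(a, c), op(a, b, d), h(a, a, c))), h(op(b, c, h(d, d, d)), op(a, c, d, h(b, c, d)), d)), c, b), c, a)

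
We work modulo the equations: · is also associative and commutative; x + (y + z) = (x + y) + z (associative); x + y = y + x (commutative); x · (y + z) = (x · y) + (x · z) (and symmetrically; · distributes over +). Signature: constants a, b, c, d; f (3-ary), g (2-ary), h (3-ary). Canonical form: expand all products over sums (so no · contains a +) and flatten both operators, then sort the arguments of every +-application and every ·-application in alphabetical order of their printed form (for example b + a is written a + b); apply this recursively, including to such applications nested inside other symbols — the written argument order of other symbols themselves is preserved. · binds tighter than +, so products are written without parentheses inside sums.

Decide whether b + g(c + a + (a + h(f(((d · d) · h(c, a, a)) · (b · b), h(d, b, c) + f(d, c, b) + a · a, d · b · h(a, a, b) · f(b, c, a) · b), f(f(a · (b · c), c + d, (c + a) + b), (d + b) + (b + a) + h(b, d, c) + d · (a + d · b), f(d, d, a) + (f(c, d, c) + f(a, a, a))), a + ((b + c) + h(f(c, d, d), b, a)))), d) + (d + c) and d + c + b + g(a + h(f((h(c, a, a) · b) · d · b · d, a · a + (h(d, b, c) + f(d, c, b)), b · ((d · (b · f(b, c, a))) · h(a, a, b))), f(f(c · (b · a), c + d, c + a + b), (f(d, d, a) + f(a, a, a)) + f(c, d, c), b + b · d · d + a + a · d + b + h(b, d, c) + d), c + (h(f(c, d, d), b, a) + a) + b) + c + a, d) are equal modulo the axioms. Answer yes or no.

Answer: no — b + c + d + g(a + a + c + h(f(b · b · d · d · h(c, a, a), a · a + f(d, c, b) + h(d, b, c), b · b · d · f(b, c, a) · h(a, a, b)), f(f(a · b · c, c + d, a + b + c), a + a · d + b + b + b · d · d + d + h(b, d, c), f(a, a, a) + f(c, d, c) + f(d, d, a)), a + b + c + h(f(c, d, d), b, a)), d) vs b + c + d + g(a + a + c + h(f(b · b · d · d · h(c, a, a), a · a + f(d, c, b) + h(d, b, c), b · b · d · f(b, c, a) · h(a, a, b)), f(f(a · b · c, c + d, a + b + c), f(a, a, a) + f(c, d, c) + f(d, d, a), a + a · d + b + b + b · d · d + d + h(b, d, c)), a + b + c + h(f(c, d, d), b, a)), d)

Derivation:
Left:  b + g(c + a + (a + h(f(((d · d) · h(c, a, a)) · (b · b), h(d, b, c) + f(d, c, b) + a · a, d · b · h(a, a, b) · f(b, c, a) · b), f(f(a · (b · c), c + d, (c + a) + b), (d + b) + (b + a) + h(b, d, c) + d · (a + d · b), f(d, d, a) + (f(c, d, c) + f(a, a, a))), a + ((b + c) + h(f(c, d, d), b, a)))), d) + (d + c)
  Distribute:  b + g(a + a + c + h(f(b · b · d · d · h(c, a, a), a · a + f(d, c, b) + h(d, b, c), b · b · d · f(b, c, a) · h(a, a, b)), f(f(a · b · c, c + d, a + b + c), a + a · d + b + b + b · d · d + d + h(b, d, c), f(a, a, a) + f(c, d, c) + f(d, d, a)), a + b + c + h(f(c, d, d), b, a)), d) + d + c
  Order the arguments:  b + c + d + g(a + a + c + h(f(b · b · d · d · h(c, a, a), a · a + f(d, c, b) + h(d, b, c), b · b · d · f(b, c, a) · h(a, a, b)), f(f(a · b · c, c + d, a + b + c), a + a · d + b + b + b · d · d + d + h(b, d, c), f(a, a, a) + f(c, d, c) + f(d, d, a)), a + b + c + h(f(c, d, d), b, a)), d)
Right:  d + c + b + g(a + h(f((h(c, a, a) · b) · d · b · d, a · a + (h(d, b, c) + f(d, c, b)), b · ((d · (b · f(b, c, a))) · h(a, a, b))), f(f(c · (b · a), c + d, c + a + b), (f(d, d, a) + f(a, a, a)) + f(c, d, c), b + b · d · d + a + a · d + b + h(b, d, c) + d), c + (h(f(c, d, d), b, a) + a) + b) + c + a, d)
  Un-nest:  d + c + b + g(a + a + c + h(f(b · b · d · d · h(c, a, a), a · a + f(d, c, b) + h(d, b, c), b · b · d · f(b, c, a) · h(a, a, b)), f(f(a · b · c, c + d, a + b + c), f(a, a, a) + f(c, d, c) + f(d, d, a), a + a · d + b + b + b · d · d + d + h(b, d, c)), a + b + c + h(f(c, d, d), b, a)), d)
  Sort:  b + c + d + g(a + a + c + h(f(b · b · d · d · h(c, a, a), a · a + f(d, c, b) + h(d, b, c), b · b · d · f(b, c, a) · h(a, a, b)), f(f(a · b · c, c + d, a + b + c), f(a, a, a) + f(c, d, c) + f(d, d, a), a + a · d + b + b + b · d · d + d + h(b, d, c)), a + b + c + h(f(c, d, d), b, a)), d)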